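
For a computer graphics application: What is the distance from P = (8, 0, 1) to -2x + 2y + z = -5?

distance = |a·x₀ + b·y₀ + c·z₀ - d| / √(a² + b² + c²)
  = |(-2)·8 + 2·0 + 1·1 - (-5)| / √((-2)² + 2² + 1²)
  = |-16 + 0 + 1 + 5| / √(4 + 4 + 1)
  = |-10| / √9
  = 10 / 3
  ≈ 3.333

3.333


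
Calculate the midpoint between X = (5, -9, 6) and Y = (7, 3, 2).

M = ((x₁+x₂)/2, (y₁+y₂)/2, (z₁+z₂)/2)
  = ((5 + 7)/2, (-9 + 3)/2, (6 + 2)/2)
  = (12/2, -6/2, 8/2)
  = (6, -3, 4)

(6, -3, 4)


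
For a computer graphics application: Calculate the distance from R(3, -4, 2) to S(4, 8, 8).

d = √[(x₂-x₁)² + (y₂-y₁)² + (z₂-z₁)²]
  = √[1² + 12² + 6²]
  = √[1 + 144 + 36]
  = √181
  ≈ 13.45

13.45


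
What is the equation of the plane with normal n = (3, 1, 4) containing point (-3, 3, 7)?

The plane through P with normal n = (a, b, c) satisfies n·(r - P) = 0,
i.e. ax + by + cz = a·x₀ + b·y₀ + c·z₀.
d = 3·(-3) + 1·3 + 4·7
  = -9 + 3 + 28
  = 22
Equation: 3x + y + 4z = 22

3x + y + 4z = 22


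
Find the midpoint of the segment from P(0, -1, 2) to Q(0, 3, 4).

M = ((x₁+x₂)/2, (y₁+y₂)/2, (z₁+z₂)/2)
  = ((0 + 0)/2, (-1 + 3)/2, (2 + 4)/2)
  = (0/2, 2/2, 6/2)
  = (0, 1, 3)

(0, 1, 3)


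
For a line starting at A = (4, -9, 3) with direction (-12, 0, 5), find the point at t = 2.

P(t) = A + t·d
  = (4 + (-12)·2, -9 + 0·2, 3 + 5·2)
  = (4 - 24, -9 + 0, 3 + 10)
  = (-20, -9, 13)

(-20, -9, 13)


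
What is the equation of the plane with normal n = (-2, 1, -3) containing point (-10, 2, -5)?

The plane through P with normal n = (a, b, c) satisfies n·(r - P) = 0,
i.e. ax + by + cz = a·x₀ + b·y₀ + c·z₀.
d = (-2)·(-10) + 1·2 + (-3)·(-5)
  = 20 + 2 + 15
  = 37
Equation: -2x + y - 3z = 37

-2x + y - 3z = 37


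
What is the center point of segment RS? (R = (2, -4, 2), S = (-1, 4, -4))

M = ((x₁+x₂)/2, (y₁+y₂)/2, (z₁+z₂)/2)
  = ((2 - 1)/2, (-4 + 4)/2, (2 - 4)/2)
  = (1/2, 0/2, -2/2)
  = (0.5, 0, -1)

(0.5, 0, -1)


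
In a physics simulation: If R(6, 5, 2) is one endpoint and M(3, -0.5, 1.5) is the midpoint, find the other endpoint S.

S = 2M - R
  = (2·3 - 6, 2·(-0.5) - 5, 2·1.5 - 2)
  = (6 - 6, -1 - 5, 3 - 2)
  = (0, -6, 1)

(0, -6, 1)


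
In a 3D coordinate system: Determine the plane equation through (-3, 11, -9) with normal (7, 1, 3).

The plane through P with normal n = (a, b, c) satisfies n·(r - P) = 0,
i.e. ax + by + cz = a·x₀ + b·y₀ + c·z₀.
d = 7·(-3) + 1·11 + 3·(-9)
  = -21 + 11 - 27
  = -37
Equation: 7x + y + 3z = -37

7x + y + 3z = -37


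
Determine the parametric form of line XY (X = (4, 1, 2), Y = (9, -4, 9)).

Direction vector d = Y - X = (9 - 4, -4 - 1, 9 - 2) = (5, -5, 7)
Parametric form r = X + t·d:
x = 4 + 5t, y = 1 - 5t, z = 2 + 7t

x = 4 + 5t, y = 1 - 5t, z = 2 + 7t


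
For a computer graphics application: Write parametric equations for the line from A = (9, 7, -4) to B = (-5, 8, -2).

Direction vector d = B - A = (-5 - 9, 8 - 7, -2 + 4) = (-14, 1, 2)
Parametric form r = A + t·d:
x = 9 - 14t, y = 7 + t, z = -4 + 2t

x = 9 - 14t, y = 7 + t, z = -4 + 2t


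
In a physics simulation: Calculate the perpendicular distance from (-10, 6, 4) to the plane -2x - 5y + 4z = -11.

distance = |a·x₀ + b·y₀ + c·z₀ - d| / √(a² + b² + c²)
  = |(-2)·(-10) + (-5)·6 + 4·4 - (-11)| / √((-2)² + (-5)² + 4²)
  = |20 - 30 + 16 + 11| / √(4 + 25 + 16)
  = |17| / √45
  = 17 / 6.708
  ≈ 2.534

2.534


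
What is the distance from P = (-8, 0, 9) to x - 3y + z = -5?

distance = |a·x₀ + b·y₀ + c·z₀ - d| / √(a² + b² + c²)
  = |1·(-8) + (-3)·0 + 1·9 - (-5)| / √(1² + (-3)² + 1²)
  = |-8 + 0 + 9 + 5| / √(1 + 9 + 1)
  = |6| / √11
  = 6 / 3.317
  ≈ 1.809

1.809


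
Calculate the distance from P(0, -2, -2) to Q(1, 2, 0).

d = √[(x₂-x₁)² + (y₂-y₁)² + (z₂-z₁)²]
  = √[1² + 4² + 2²]
  = √[1 + 16 + 4]
  = √21
  ≈ 4.583

4.583


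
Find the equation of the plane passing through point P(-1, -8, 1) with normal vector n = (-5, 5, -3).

The plane through P with normal n = (a, b, c) satisfies n·(r - P) = 0,
i.e. ax + by + cz = a·x₀ + b·y₀ + c·z₀.
d = (-5)·(-1) + 5·(-8) + (-3)·1
  = 5 - 40 - 3
  = -38
Equation: -5x + 5y - 3z = -38

-5x + 5y - 3z = -38


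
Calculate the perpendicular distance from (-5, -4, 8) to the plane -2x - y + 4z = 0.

distance = |a·x₀ + b·y₀ + c·z₀ - d| / √(a² + b² + c²)
  = |(-2)·(-5) + (-1)·(-4) + 4·8 - 0| / √((-2)² + (-1)² + 4²)
  = |10 + 4 + 32 + 0| / √(4 + 1 + 16)
  = |46| / √21
  = 46 / 4.583
  ≈ 10.04

10.04


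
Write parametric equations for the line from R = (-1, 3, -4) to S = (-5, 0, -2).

Direction vector d = S - R = (-5 + 1, 0 - 3, -2 + 4) = (-4, -3, 2)
Parametric form r = R + t·d:
x = -1 - 4t, y = 3 - 3t, z = -4 + 2t

x = -1 - 4t, y = 3 - 3t, z = -4 + 2t


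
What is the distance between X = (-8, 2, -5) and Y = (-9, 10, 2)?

d = √[(x₂-x₁)² + (y₂-y₁)² + (z₂-z₁)²]
  = √[(-1)² + 8² + 7²]
  = √[1 + 64 + 49]
  = √114
  ≈ 10.68

10.68


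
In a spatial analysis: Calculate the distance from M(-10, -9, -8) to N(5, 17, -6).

d = √[(x₂-x₁)² + (y₂-y₁)² + (z₂-z₁)²]
  = √[15² + 26² + 2²]
  = √[225 + 676 + 4]
  = √905
  ≈ 30.08

30.08


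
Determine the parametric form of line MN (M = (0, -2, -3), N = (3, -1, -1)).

Direction vector d = N - M = (3 + 0, -1 + 2, -1 + 3) = (3, 1, 2)
Parametric form r = M + t·d:
x = 0 + 3t, y = -2 + t, z = -3 + 2t

x = 0 + 3t, y = -2 + t, z = -3 + 2t


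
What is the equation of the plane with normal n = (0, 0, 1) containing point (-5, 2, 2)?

The plane through P with normal n = (a, b, c) satisfies n·(r - P) = 0,
i.e. ax + by + cz = a·x₀ + b·y₀ + c·z₀.
d = 0·(-5) + 0·2 + 1·2
  = 0 + 0 + 2
  = 2
Equation: z = 2

z = 2


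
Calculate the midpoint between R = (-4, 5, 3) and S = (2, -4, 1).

M = ((x₁+x₂)/2, (y₁+y₂)/2, (z₁+z₂)/2)
  = ((-4 + 2)/2, (5 - 4)/2, (3 + 1)/2)
  = (-2/2, 1/2, 4/2)
  = (-1, 0.5, 2)

(-1, 0.5, 2)


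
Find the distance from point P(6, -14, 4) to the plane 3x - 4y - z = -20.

distance = |a·x₀ + b·y₀ + c·z₀ - d| / √(a² + b² + c²)
  = |3·6 + (-4)·(-14) + (-1)·4 - (-20)| / √(3² + (-4)² + (-1)²)
  = |18 + 56 - 4 + 20| / √(9 + 16 + 1)
  = |90| / √26
  = 90 / 5.099
  ≈ 17.65

17.65


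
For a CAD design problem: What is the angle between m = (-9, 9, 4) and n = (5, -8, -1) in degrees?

m·n = (-9)·5 + 9·(-8) + 4·(-1) = -45 - 72 - 4 = -121
|m| = √((-9)² + 9² + 4²) = √178 ≈ 13.34
|n| = √(5² + (-8)² + (-1)²) = √90 ≈ 9.487
cos θ = (m·n)/(|m||n|) = -121/(13.34·9.487) ≈ -0.956
θ = arccos(-0.956) ≈ 162.9°

162.9°


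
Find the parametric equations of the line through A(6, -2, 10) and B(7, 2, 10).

Direction vector d = B - A = (7 - 6, 2 + 2, 10 - 10) = (1, 4, 0)
Parametric form r = A + t·d:
x = 6 + t, y = -2 + 4t, z = 10

x = 6 + t, y = -2 + 4t, z = 10


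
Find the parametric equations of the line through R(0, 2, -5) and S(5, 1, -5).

Direction vector d = S - R = (5 + 0, 1 - 2, -5 + 5) = (5, -1, 0)
Parametric form r = R + t·d:
x = 0 + 5t, y = 2 - t, z = -5

x = 0 + 5t, y = 2 - t, z = -5


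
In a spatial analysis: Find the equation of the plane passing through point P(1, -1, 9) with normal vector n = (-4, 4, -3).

The plane through P with normal n = (a, b, c) satisfies n·(r - P) = 0,
i.e. ax + by + cz = a·x₀ + b·y₀ + c·z₀.
d = (-4)·1 + 4·(-1) + (-3)·9
  = -4 - 4 - 27
  = -35
Equation: -4x + 4y - 3z = -35

-4x + 4y - 3z = -35


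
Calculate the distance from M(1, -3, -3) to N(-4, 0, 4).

d = √[(x₂-x₁)² + (y₂-y₁)² + (z₂-z₁)²]
  = √[(-5)² + 3² + 7²]
  = √[25 + 9 + 49]
  = √83
  ≈ 9.11

9.11


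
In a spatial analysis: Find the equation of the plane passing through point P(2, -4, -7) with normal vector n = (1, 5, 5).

The plane through P with normal n = (a, b, c) satisfies n·(r - P) = 0,
i.e. ax + by + cz = a·x₀ + b·y₀ + c·z₀.
d = 1·2 + 5·(-4) + 5·(-7)
  = 2 - 20 - 35
  = -53
Equation: x + 5y + 5z = -53

x + 5y + 5z = -53


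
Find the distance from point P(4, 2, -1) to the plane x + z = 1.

distance = |a·x₀ + b·y₀ + c·z₀ - d| / √(a² + b² + c²)
  = |1·4 + 0·2 + 1·(-1) - 1| / √(1² + 0² + 1²)
  = |4 + 0 - 1 - 1| / √(1 + 0 + 1)
  = |2| / √2
  = 2 / 1.414
  ≈ 1.414

1.414


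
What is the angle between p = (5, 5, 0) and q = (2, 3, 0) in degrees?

p·q = 5·2 + 5·3 + 0·0 = 10 + 15 + 0 = 25
|p| = √(5² + 5² + 0²) = √50 ≈ 7.071
|q| = √(2² + 3² + 0²) = √13 ≈ 3.606
cos θ = (p·q)/(|p||q|) = 25/(7.071·3.606) ≈ 0.9806
θ = arccos(0.9806) ≈ 11.31°

11.31°


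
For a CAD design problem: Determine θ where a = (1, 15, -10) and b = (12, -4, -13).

a·b = 1·12 + 15·(-4) + (-10)·(-13) = 12 - 60 + 130 = 82
|a| = √(1² + 15² + (-10)²) = √326 ≈ 18.06
|b| = √(12² + (-4)² + (-13)²) = √329 ≈ 18.14
cos θ = (a·b)/(|a||b|) = 82/(18.06·18.14) ≈ 0.2504
θ = arccos(0.2504) ≈ 75.5°

75.5°


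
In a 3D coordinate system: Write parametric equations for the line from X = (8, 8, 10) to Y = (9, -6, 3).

Direction vector d = Y - X = (9 - 8, -6 - 8, 3 - 10) = (1, -14, -7)
Parametric form r = X + t·d:
x = 8 + t, y = 8 - 14t, z = 10 - 7t

x = 8 + t, y = 8 - 14t, z = 10 - 7t


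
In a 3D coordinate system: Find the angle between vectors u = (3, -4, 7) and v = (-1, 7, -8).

u·v = 3·(-1) + (-4)·7 + 7·(-8) = -3 - 28 - 56 = -87
|u| = √(3² + (-4)² + 7²) = √74 ≈ 8.602
|v| = √((-1)² + 7² + (-8)²) = √114 ≈ 10.68
cos θ = (u·v)/(|u||v|) = -87/(8.602·10.68) ≈ -0.9472
θ = arccos(-0.9472) ≈ 161.3°

161.3°


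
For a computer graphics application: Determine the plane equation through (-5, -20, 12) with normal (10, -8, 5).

The plane through P with normal n = (a, b, c) satisfies n·(r - P) = 0,
i.e. ax + by + cz = a·x₀ + b·y₀ + c·z₀.
d = 10·(-5) + (-8)·(-20) + 5·12
  = -50 + 160 + 60
  = 170
Equation: 10x - 8y + 5z = 170

10x - 8y + 5z = 170


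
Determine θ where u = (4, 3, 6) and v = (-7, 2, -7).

u·v = 4·(-7) + 3·2 + 6·(-7) = -28 + 6 - 42 = -64
|u| = √(4² + 3² + 6²) = √61 ≈ 7.81
|v| = √((-7)² + 2² + (-7)²) = √102 ≈ 10.1
cos θ = (u·v)/(|u||v|) = -64/(7.81·10.1) ≈ -0.8114
θ = arccos(-0.8114) ≈ 144.2°

144.2°


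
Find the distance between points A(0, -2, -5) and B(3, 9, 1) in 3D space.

d = √[(x₂-x₁)² + (y₂-y₁)² + (z₂-z₁)²]
  = √[3² + 11² + 6²]
  = √[9 + 121 + 36]
  = √166
  ≈ 12.88

12.88


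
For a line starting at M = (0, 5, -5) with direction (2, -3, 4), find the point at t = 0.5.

P(t) = M + t·d
  = (0 + 2·0.5, 5 + (-3)·0.5, -5 + 4·0.5)
  = (0 + 1, 5 - 1.5, -5 + 2)
  = (1, 3.5, -3)

(1, 3.5, -3)


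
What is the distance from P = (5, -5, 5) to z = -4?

distance = |a·x₀ + b·y₀ + c·z₀ - d| / √(a² + b² + c²)
  = |0·5 + 0·(-5) + 1·5 - (-4)| / √(0² + 0² + 1²)
  = |0 + 0 + 5 + 4| / √(0 + 0 + 1)
  = |9| / √1
  = 9 / 1
  ≈ 9

9


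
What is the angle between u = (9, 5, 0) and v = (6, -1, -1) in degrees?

u·v = 9·6 + 5·(-1) + 0·(-1) = 54 - 5 + 0 = 49
|u| = √(9² + 5² + 0²) = √106 ≈ 10.3
|v| = √(6² + (-1)² + (-1)²) = √38 ≈ 6.164
cos θ = (u·v)/(|u||v|) = 49/(10.3·6.164) ≈ 0.7721
θ = arccos(0.7721) ≈ 39.46°

39.46°


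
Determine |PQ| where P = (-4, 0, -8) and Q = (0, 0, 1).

d = √[(x₂-x₁)² + (y₂-y₁)² + (z₂-z₁)²]
  = √[4² + 0² + 9²]
  = √[16 + 0 + 81]
  = √97
  ≈ 9.849

9.849


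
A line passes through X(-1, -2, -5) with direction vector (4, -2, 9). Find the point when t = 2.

P(t) = X + t·d
  = (-1 + 4·2, -2 + (-2)·2, -5 + 9·2)
  = (-1 + 8, -2 - 4, -5 + 18)
  = (7, -6, 13)

(7, -6, 13)


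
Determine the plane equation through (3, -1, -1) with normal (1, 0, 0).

The plane through P with normal n = (a, b, c) satisfies n·(r - P) = 0,
i.e. ax + by + cz = a·x₀ + b·y₀ + c·z₀.
d = 1·3 + 0·(-1) + 0·(-1)
  = 3 + 0 + 0
  = 3
Equation: x = 3

x = 3


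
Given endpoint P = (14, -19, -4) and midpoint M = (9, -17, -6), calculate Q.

Q = 2M - P
  = (2·9 - 14, 2·(-17) - (-19), 2·(-6) - (-4))
  = (18 - 14, -34 + 19, -12 + 4)
  = (4, -15, -8)

(4, -15, -8)


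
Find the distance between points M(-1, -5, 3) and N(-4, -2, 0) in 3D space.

d = √[(x₂-x₁)² + (y₂-y₁)² + (z₂-z₁)²]
  = √[(-3)² + 3² + (-3)²]
  = √[9 + 9 + 9]
  = √27
  ≈ 5.196

5.196


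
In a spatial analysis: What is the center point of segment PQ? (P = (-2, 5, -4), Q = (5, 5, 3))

M = ((x₁+x₂)/2, (y₁+y₂)/2, (z₁+z₂)/2)
  = ((-2 + 5)/2, (5 + 5)/2, (-4 + 3)/2)
  = (3/2, 10/2, -1/2)
  = (1.5, 5, -0.5)

(1.5, 5, -0.5)


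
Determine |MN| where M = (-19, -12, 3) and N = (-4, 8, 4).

d = √[(x₂-x₁)² + (y₂-y₁)² + (z₂-z₁)²]
  = √[15² + 20² + 1²]
  = √[225 + 400 + 1]
  = √626
  ≈ 25.02

25.02


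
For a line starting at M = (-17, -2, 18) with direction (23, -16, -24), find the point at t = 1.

P(t) = M + t·d
  = (-17 + 23·1, -2 + (-16)·1, 18 + (-24)·1)
  = (-17 + 23, -2 - 16, 18 - 24)
  = (6, -18, -6)

(6, -18, -6)


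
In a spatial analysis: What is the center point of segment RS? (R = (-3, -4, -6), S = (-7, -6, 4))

M = ((x₁+x₂)/2, (y₁+y₂)/2, (z₁+z₂)/2)
  = ((-3 - 7)/2, (-4 - 6)/2, (-6 + 4)/2)
  = (-10/2, -10/2, -2/2)
  = (-5, -5, -1)

(-5, -5, -1)


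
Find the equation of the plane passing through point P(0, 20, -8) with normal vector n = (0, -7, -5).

The plane through P with normal n = (a, b, c) satisfies n·(r - P) = 0,
i.e. ax + by + cz = a·x₀ + b·y₀ + c·z₀.
d = 0·0 + (-7)·20 + (-5)·(-8)
  = 0 - 140 + 40
  = -100
Equation: -7y - 5z = -100

-7y - 5z = -100


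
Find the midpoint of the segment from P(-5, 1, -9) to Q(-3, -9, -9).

M = ((x₁+x₂)/2, (y₁+y₂)/2, (z₁+z₂)/2)
  = ((-5 - 3)/2, (1 - 9)/2, (-9 - 9)/2)
  = (-8/2, -8/2, -18/2)
  = (-4, -4, -9)

(-4, -4, -9)


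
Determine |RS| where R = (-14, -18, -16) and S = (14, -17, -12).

d = √[(x₂-x₁)² + (y₂-y₁)² + (z₂-z₁)²]
  = √[28² + 1² + 4²]
  = √[784 + 1 + 16]
  = √801
  ≈ 28.3

28.3


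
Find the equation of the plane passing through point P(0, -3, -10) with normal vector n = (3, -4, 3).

The plane through P with normal n = (a, b, c) satisfies n·(r - P) = 0,
i.e. ax + by + cz = a·x₀ + b·y₀ + c·z₀.
d = 3·0 + (-4)·(-3) + 3·(-10)
  = 0 + 12 - 30
  = -18
Equation: 3x - 4y + 3z = -18

3x - 4y + 3z = -18


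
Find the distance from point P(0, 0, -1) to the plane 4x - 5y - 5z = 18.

distance = |a·x₀ + b·y₀ + c·z₀ - d| / √(a² + b² + c²)
  = |4·0 + (-5)·0 + (-5)·(-1) - 18| / √(4² + (-5)² + (-5)²)
  = |0 + 0 + 5 - 18| / √(16 + 25 + 25)
  = |-13| / √66
  = 13 / 8.124
  ≈ 1.6

1.6


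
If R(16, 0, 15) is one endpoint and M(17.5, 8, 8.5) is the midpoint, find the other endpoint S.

S = 2M - R
  = (2·17.5 - 16, 2·8 - 0, 2·8.5 - 15)
  = (35 - 16, 16 + 0, 17 - 15)
  = (19, 16, 2)

(19, 16, 2)


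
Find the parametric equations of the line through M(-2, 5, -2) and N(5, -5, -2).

Direction vector d = N - M = (5 + 2, -5 - 5, -2 + 2) = (7, -10, 0)
Parametric form r = M + t·d:
x = -2 + 7t, y = 5 - 10t, z = -2

x = -2 + 7t, y = 5 - 10t, z = -2


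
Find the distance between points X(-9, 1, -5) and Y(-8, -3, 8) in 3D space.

d = √[(x₂-x₁)² + (y₂-y₁)² + (z₂-z₁)²]
  = √[1² + (-4)² + 13²]
  = √[1 + 16 + 169]
  = √186
  ≈ 13.64

13.64


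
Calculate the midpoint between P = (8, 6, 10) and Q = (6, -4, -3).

M = ((x₁+x₂)/2, (y₁+y₂)/2, (z₁+z₂)/2)
  = ((8 + 6)/2, (6 - 4)/2, (10 - 3)/2)
  = (14/2, 2/2, 7/2)
  = (7, 1, 3.5)

(7, 1, 3.5)


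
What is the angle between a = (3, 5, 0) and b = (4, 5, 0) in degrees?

a·b = 3·4 + 5·5 + 0·0 = 12 + 25 + 0 = 37
|a| = √(3² + 5² + 0²) = √34 ≈ 5.831
|b| = √(4² + 5² + 0²) = √41 ≈ 6.403
cos θ = (a·b)/(|a||b|) = 37/(5.831·6.403) ≈ 0.991
θ = arccos(0.991) ≈ 7.696°

7.696°


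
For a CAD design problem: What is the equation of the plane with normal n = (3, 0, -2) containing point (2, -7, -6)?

The plane through P with normal n = (a, b, c) satisfies n·(r - P) = 0,
i.e. ax + by + cz = a·x₀ + b·y₀ + c·z₀.
d = 3·2 + 0·(-7) + (-2)·(-6)
  = 6 + 0 + 12
  = 18
Equation: 3x - 2z = 18

3x - 2z = 18


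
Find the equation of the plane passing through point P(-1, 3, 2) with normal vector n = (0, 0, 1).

The plane through P with normal n = (a, b, c) satisfies n·(r - P) = 0,
i.e. ax + by + cz = a·x₀ + b·y₀ + c·z₀.
d = 0·(-1) + 0·3 + 1·2
  = 0 + 0 + 2
  = 2
Equation: z = 2

z = 2


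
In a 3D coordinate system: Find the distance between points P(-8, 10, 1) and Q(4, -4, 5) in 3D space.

d = √[(x₂-x₁)² + (y₂-y₁)² + (z₂-z₁)²]
  = √[12² + (-14)² + 4²]
  = √[144 + 196 + 16]
  = √356
  ≈ 18.87

18.87


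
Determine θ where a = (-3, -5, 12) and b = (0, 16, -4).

a·b = (-3)·0 + (-5)·16 + 12·(-4) = 0 - 80 - 48 = -128
|a| = √((-3)² + (-5)² + 12²) = √178 ≈ 13.34
|b| = √(0² + 16² + (-4)²) = √272 ≈ 16.49
cos θ = (a·b)/(|a||b|) = -128/(13.34·16.49) ≈ -0.5817
θ = arccos(-0.5817) ≈ 125.6°

125.6°


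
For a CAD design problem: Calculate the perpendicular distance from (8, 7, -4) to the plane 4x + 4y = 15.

distance = |a·x₀ + b·y₀ + c·z₀ - d| / √(a² + b² + c²)
  = |4·8 + 4·7 + 0·(-4) - 15| / √(4² + 4² + 0²)
  = |32 + 28 + 0 - 15| / √(16 + 16 + 0)
  = |45| / √32
  = 45 / 5.657
  ≈ 7.955

7.955


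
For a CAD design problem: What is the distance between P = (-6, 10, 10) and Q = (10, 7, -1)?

d = √[(x₂-x₁)² + (y₂-y₁)² + (z₂-z₁)²]
  = √[16² + (-3)² + (-11)²]
  = √[256 + 9 + 121]
  = √386
  ≈ 19.65

19.65


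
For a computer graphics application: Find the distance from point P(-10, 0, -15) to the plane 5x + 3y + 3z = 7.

distance = |a·x₀ + b·y₀ + c·z₀ - d| / √(a² + b² + c²)
  = |5·(-10) + 3·0 + 3·(-15) - 7| / √(5² + 3² + 3²)
  = |-50 + 0 - 45 - 7| / √(25 + 9 + 9)
  = |-102| / √43
  = 102 / 6.557
  ≈ 15.55

15.55


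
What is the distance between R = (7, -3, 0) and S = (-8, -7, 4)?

d = √[(x₂-x₁)² + (y₂-y₁)² + (z₂-z₁)²]
  = √[(-15)² + (-4)² + 4²]
  = √[225 + 16 + 16]
  = √257
  ≈ 16.03

16.03


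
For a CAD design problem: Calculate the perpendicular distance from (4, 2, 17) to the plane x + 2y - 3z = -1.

distance = |a·x₀ + b·y₀ + c·z₀ - d| / √(a² + b² + c²)
  = |1·4 + 2·2 + (-3)·17 - (-1)| / √(1² + 2² + (-3)²)
  = |4 + 4 - 51 + 1| / √(1 + 4 + 9)
  = |-42| / √14
  = 42 / 3.742
  ≈ 11.22

11.22


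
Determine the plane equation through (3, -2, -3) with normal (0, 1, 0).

The plane through P with normal n = (a, b, c) satisfies n·(r - P) = 0,
i.e. ax + by + cz = a·x₀ + b·y₀ + c·z₀.
d = 0·3 + 1·(-2) + 0·(-3)
  = 0 - 2 + 0
  = -2
Equation: y = -2

y = -2


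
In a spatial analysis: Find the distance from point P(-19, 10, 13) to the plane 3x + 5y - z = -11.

distance = |a·x₀ + b·y₀ + c·z₀ - d| / √(a² + b² + c²)
  = |3·(-19) + 5·10 + (-1)·13 - (-11)| / √(3² + 5² + (-1)²)
  = |-57 + 50 - 13 + 11| / √(9 + 25 + 1)
  = |-9| / √35
  = 9 / 5.916
  ≈ 1.521

1.521


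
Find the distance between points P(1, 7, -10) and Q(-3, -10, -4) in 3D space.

d = √[(x₂-x₁)² + (y₂-y₁)² + (z₂-z₁)²]
  = √[(-4)² + (-17)² + 6²]
  = √[16 + 289 + 36]
  = √341
  ≈ 18.47

18.47


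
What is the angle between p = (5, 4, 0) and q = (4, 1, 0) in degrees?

p·q = 5·4 + 4·1 + 0·0 = 20 + 4 + 0 = 24
|p| = √(5² + 4² + 0²) = √41 ≈ 6.403
|q| = √(4² + 1² + 0²) = √17 ≈ 4.123
cos θ = (p·q)/(|p||q|) = 24/(6.403·4.123) ≈ 0.9091
θ = arccos(0.9091) ≈ 24.62°

24.62°


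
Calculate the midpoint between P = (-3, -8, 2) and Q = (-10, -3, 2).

M = ((x₁+x₂)/2, (y₁+y₂)/2, (z₁+z₂)/2)
  = ((-3 - 10)/2, (-8 - 3)/2, (2 + 2)/2)
  = (-13/2, -11/2, 4/2)
  = (-6.5, -5.5, 2)

(-6.5, -5.5, 2)


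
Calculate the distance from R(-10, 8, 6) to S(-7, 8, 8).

d = √[(x₂-x₁)² + (y₂-y₁)² + (z₂-z₁)²]
  = √[3² + 0² + 2²]
  = √[9 + 0 + 4]
  = √13
  ≈ 3.606

3.606


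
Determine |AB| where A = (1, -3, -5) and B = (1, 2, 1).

d = √[(x₂-x₁)² + (y₂-y₁)² + (z₂-z₁)²]
  = √[0² + 5² + 6²]
  = √[0 + 25 + 36]
  = √61
  ≈ 7.81

7.81


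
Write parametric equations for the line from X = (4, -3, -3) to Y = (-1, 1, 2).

Direction vector d = Y - X = (-1 - 4, 1 + 3, 2 + 3) = (-5, 4, 5)
Parametric form r = X + t·d:
x = 4 - 5t, y = -3 + 4t, z = -3 + 5t

x = 4 - 5t, y = -3 + 4t, z = -3 + 5t


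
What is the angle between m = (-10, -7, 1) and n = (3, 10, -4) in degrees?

m·n = (-10)·3 + (-7)·10 + 1·(-4) = -30 - 70 - 4 = -104
|m| = √((-10)² + (-7)² + 1²) = √150 ≈ 12.25
|n| = √(3² + 10² + (-4)²) = √125 ≈ 11.18
cos θ = (m·n)/(|m||n|) = -104/(12.25·11.18) ≈ -0.7595
θ = arccos(-0.7595) ≈ 139.4°

139.4°


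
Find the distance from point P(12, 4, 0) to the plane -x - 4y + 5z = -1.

distance = |a·x₀ + b·y₀ + c·z₀ - d| / √(a² + b² + c²)
  = |(-1)·12 + (-4)·4 + 5·0 - (-1)| / √((-1)² + (-4)² + 5²)
  = |-12 - 16 + 0 + 1| / √(1 + 16 + 25)
  = |-27| / √42
  = 27 / 6.481
  ≈ 4.166

4.166


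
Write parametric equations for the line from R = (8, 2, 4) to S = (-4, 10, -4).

Direction vector d = S - R = (-4 - 8, 10 - 2, -4 - 4) = (-12, 8, -8)
Parametric form r = R + t·d:
x = 8 - 12t, y = 2 + 8t, z = 4 - 8t

x = 8 - 12t, y = 2 + 8t, z = 4 - 8t


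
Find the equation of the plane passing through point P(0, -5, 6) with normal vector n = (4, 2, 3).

The plane through P with normal n = (a, b, c) satisfies n·(r - P) = 0,
i.e. ax + by + cz = a·x₀ + b·y₀ + c·z₀.
d = 4·0 + 2·(-5) + 3·6
  = 0 - 10 + 18
  = 8
Equation: 4x + 2y + 3z = 8

4x + 2y + 3z = 8


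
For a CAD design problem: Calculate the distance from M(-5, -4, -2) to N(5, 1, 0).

d = √[(x₂-x₁)² + (y₂-y₁)² + (z₂-z₁)²]
  = √[10² + 5² + 2²]
  = √[100 + 25 + 4]
  = √129
  ≈ 11.36

11.36


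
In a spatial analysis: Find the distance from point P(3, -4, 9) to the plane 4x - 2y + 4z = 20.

distance = |a·x₀ + b·y₀ + c·z₀ - d| / √(a² + b² + c²)
  = |4·3 + (-2)·(-4) + 4·9 - 20| / √(4² + (-2)² + 4²)
  = |12 + 8 + 36 - 20| / √(16 + 4 + 16)
  = |36| / √36
  = 36 / 6
  ≈ 6

6


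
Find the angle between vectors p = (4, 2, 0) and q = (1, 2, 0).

p·q = 4·1 + 2·2 + 0·0 = 4 + 4 + 0 = 8
|p| = √(4² + 2² + 0²) = √20 ≈ 4.472
|q| = √(1² + 2² + 0²) = √5 ≈ 2.236
cos θ = (p·q)/(|p||q|) = 8/(4.472·2.236) ≈ 0.8
θ = arccos(0.8) ≈ 36.87°

36.87°


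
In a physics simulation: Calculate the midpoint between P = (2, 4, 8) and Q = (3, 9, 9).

M = ((x₁+x₂)/2, (y₁+y₂)/2, (z₁+z₂)/2)
  = ((2 + 3)/2, (4 + 9)/2, (8 + 9)/2)
  = (5/2, 13/2, 17/2)
  = (2.5, 6.5, 8.5)

(2.5, 6.5, 8.5)


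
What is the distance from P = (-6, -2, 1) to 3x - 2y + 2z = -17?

distance = |a·x₀ + b·y₀ + c·z₀ - d| / √(a² + b² + c²)
  = |3·(-6) + (-2)·(-2) + 2·1 - (-17)| / √(3² + (-2)² + 2²)
  = |-18 + 4 + 2 + 17| / √(9 + 4 + 4)
  = |5| / √17
  = 5 / 4.123
  ≈ 1.213

1.213


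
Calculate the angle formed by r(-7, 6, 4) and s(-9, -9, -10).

r·s = (-7)·(-9) + 6·(-9) + 4·(-10) = 63 - 54 - 40 = -31
|r| = √((-7)² + 6² + 4²) = √101 ≈ 10.05
|s| = √((-9)² + (-9)² + (-10)²) = √262 ≈ 16.19
cos θ = (r·s)/(|r||s|) = -31/(10.05·16.19) ≈ -0.1906
θ = arccos(-0.1906) ≈ 101°

101°


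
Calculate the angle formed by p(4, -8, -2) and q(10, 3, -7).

p·q = 4·10 + (-8)·3 + (-2)·(-7) = 40 - 24 + 14 = 30
|p| = √(4² + (-8)² + (-2)²) = √84 ≈ 9.165
|q| = √(10² + 3² + (-7)²) = √158 ≈ 12.57
cos θ = (p·q)/(|p||q|) = 30/(9.165·12.57) ≈ 0.2604
θ = arccos(0.2604) ≈ 74.91°

74.91°


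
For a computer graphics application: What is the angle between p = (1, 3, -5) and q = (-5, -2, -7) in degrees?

p·q = 1·(-5) + 3·(-2) + (-5)·(-7) = -5 - 6 + 35 = 24
|p| = √(1² + 3² + (-5)²) = √35 ≈ 5.916
|q| = √((-5)² + (-2)² + (-7)²) = √78 ≈ 8.832
cos θ = (p·q)/(|p||q|) = 24/(5.916·8.832) ≈ 0.4593
θ = arccos(0.4593) ≈ 62.66°

62.66°


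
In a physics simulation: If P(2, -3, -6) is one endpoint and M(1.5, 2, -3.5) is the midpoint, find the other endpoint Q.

Q = 2M - P
  = (2·1.5 - 2, 2·2 - (-3), 2·(-3.5) - (-6))
  = (3 - 2, 4 + 3, -7 + 6)
  = (1, 7, -1)

(1, 7, -1)


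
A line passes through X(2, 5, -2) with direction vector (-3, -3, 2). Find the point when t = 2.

P(t) = X + t·d
  = (2 + (-3)·2, 5 + (-3)·2, -2 + 2·2)
  = (2 - 6, 5 - 6, -2 + 4)
  = (-4, -1, 2)

(-4, -1, 2)


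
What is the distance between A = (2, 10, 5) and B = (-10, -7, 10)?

d = √[(x₂-x₁)² + (y₂-y₁)² + (z₂-z₁)²]
  = √[(-12)² + (-17)² + 5²]
  = √[144 + 289 + 25]
  = √458
  ≈ 21.4

21.4


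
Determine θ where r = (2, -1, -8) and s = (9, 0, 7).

r·s = 2·9 + (-1)·0 + (-8)·7 = 18 + 0 - 56 = -38
|r| = √(2² + (-1)² + (-8)²) = √69 ≈ 8.307
|s| = √(9² + 0² + 7²) = √130 ≈ 11.4
cos θ = (r·s)/(|r||s|) = -38/(8.307·11.4) ≈ -0.4012
θ = arccos(-0.4012) ≈ 113.7°

113.7°


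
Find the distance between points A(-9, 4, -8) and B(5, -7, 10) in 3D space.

d = √[(x₂-x₁)² + (y₂-y₁)² + (z₂-z₁)²]
  = √[14² + (-11)² + 18²]
  = √[196 + 121 + 324]
  = √641
  ≈ 25.32

25.32


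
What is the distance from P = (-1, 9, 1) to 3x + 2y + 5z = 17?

distance = |a·x₀ + b·y₀ + c·z₀ - d| / √(a² + b² + c²)
  = |3·(-1) + 2·9 + 5·1 - 17| / √(3² + 2² + 5²)
  = |-3 + 18 + 5 - 17| / √(9 + 4 + 25)
  = |3| / √38
  = 3 / 6.164
  ≈ 0.4867

0.4867


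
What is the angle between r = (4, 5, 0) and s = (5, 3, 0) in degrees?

r·s = 4·5 + 5·3 + 0·0 = 20 + 15 + 0 = 35
|r| = √(4² + 5² + 0²) = √41 ≈ 6.403
|s| = √(5² + 3² + 0²) = √34 ≈ 5.831
cos θ = (r·s)/(|r||s|) = 35/(6.403·5.831) ≈ 0.9374
θ = arccos(0.9374) ≈ 20.38°

20.38°


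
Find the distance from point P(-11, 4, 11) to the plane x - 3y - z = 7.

distance = |a·x₀ + b·y₀ + c·z₀ - d| / √(a² + b² + c²)
  = |1·(-11) + (-3)·4 + (-1)·11 - 7| / √(1² + (-3)² + (-1)²)
  = |-11 - 12 - 11 - 7| / √(1 + 9 + 1)
  = |-41| / √11
  = 41 / 3.317
  ≈ 12.36

12.36


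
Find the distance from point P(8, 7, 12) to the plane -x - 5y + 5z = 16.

distance = |a·x₀ + b·y₀ + c·z₀ - d| / √(a² + b² + c²)
  = |(-1)·8 + (-5)·7 + 5·12 - 16| / √((-1)² + (-5)² + 5²)
  = |-8 - 35 + 60 - 16| / √(1 + 25 + 25)
  = |1| / √51
  = 1 / 7.141
  ≈ 0.14

0.14


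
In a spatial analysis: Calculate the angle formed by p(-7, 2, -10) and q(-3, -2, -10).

p·q = (-7)·(-3) + 2·(-2) + (-10)·(-10) = 21 - 4 + 100 = 117
|p| = √((-7)² + 2² + (-10)²) = √153 ≈ 12.37
|q| = √((-3)² + (-2)² + (-10)²) = √113 ≈ 10.63
cos θ = (p·q)/(|p||q|) = 117/(12.37·10.63) ≈ 0.8898
θ = arccos(0.8898) ≈ 27.15°

27.15°


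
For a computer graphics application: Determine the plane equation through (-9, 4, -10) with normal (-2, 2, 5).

The plane through P with normal n = (a, b, c) satisfies n·(r - P) = 0,
i.e. ax + by + cz = a·x₀ + b·y₀ + c·z₀.
d = (-2)·(-9) + 2·4 + 5·(-10)
  = 18 + 8 - 50
  = -24
Equation: -2x + 2y + 5z = -24

-2x + 2y + 5z = -24


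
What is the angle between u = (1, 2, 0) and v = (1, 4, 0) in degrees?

u·v = 1·1 + 2·4 + 0·0 = 1 + 8 + 0 = 9
|u| = √(1² + 2² + 0²) = √5 ≈ 2.236
|v| = √(1² + 4² + 0²) = √17 ≈ 4.123
cos θ = (u·v)/(|u||v|) = 9/(2.236·4.123) ≈ 0.9762
θ = arccos(0.9762) ≈ 12.53°

12.53°


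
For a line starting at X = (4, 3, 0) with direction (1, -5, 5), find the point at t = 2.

P(t) = X + t·d
  = (4 + 1·2, 3 + (-5)·2, 0 + 5·2)
  = (4 + 2, 3 - 10, 0 + 10)
  = (6, -7, 10)

(6, -7, 10)


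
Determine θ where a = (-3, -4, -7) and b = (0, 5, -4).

a·b = (-3)·0 + (-4)·5 + (-7)·(-4) = 0 - 20 + 28 = 8
|a| = √((-3)² + (-4)² + (-7)²) = √74 ≈ 8.602
|b| = √(0² + 5² + (-4)²) = √41 ≈ 6.403
cos θ = (a·b)/(|a||b|) = 8/(8.602·6.403) ≈ 0.1452
θ = arccos(0.1452) ≈ 81.65°

81.65°


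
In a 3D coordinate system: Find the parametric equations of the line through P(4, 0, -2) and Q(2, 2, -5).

Direction vector d = Q - P = (2 - 4, 2 + 0, -5 + 2) = (-2, 2, -3)
Parametric form r = P + t·d:
x = 4 - 2t, y = 0 + 2t, z = -2 - 3t

x = 4 - 2t, y = 0 + 2t, z = -2 - 3t


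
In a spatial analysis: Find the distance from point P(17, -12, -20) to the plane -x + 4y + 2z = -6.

distance = |a·x₀ + b·y₀ + c·z₀ - d| / √(a² + b² + c²)
  = |(-1)·17 + 4·(-12) + 2·(-20) - (-6)| / √((-1)² + 4² + 2²)
  = |-17 - 48 - 40 + 6| / √(1 + 16 + 4)
  = |-99| / √21
  = 99 / 4.583
  ≈ 21.6

21.6


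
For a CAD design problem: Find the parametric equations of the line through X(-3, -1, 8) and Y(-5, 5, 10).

Direction vector d = Y - X = (-5 + 3, 5 + 1, 10 - 8) = (-2, 6, 2)
Parametric form r = X + t·d:
x = -3 - 2t, y = -1 + 6t, z = 8 + 2t

x = -3 - 2t, y = -1 + 6t, z = 8 + 2t


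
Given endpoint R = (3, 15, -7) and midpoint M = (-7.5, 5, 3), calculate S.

S = 2M - R
  = (2·(-7.5) - 3, 2·5 - 15, 2·3 - (-7))
  = (-15 - 3, 10 - 15, 6 + 7)
  = (-18, -5, 13)

(-18, -5, 13)


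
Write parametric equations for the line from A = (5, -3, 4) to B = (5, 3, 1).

Direction vector d = B - A = (5 - 5, 3 + 3, 1 - 4) = (0, 6, -3)
Parametric form r = A + t·d:
x = 5, y = -3 + 6t, z = 4 - 3t

x = 5, y = -3 + 6t, z = 4 - 3t


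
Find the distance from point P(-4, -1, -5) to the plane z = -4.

distance = |a·x₀ + b·y₀ + c·z₀ - d| / √(a² + b² + c²)
  = |0·(-4) + 0·(-1) + 1·(-5) - (-4)| / √(0² + 0² + 1²)
  = |0 + 0 - 5 + 4| / √(0 + 0 + 1)
  = |-1| / √1
  = 1 / 1
  ≈ 1

1


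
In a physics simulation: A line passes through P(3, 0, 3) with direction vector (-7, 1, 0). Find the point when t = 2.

P(t) = P + t·d
  = (3 + (-7)·2, 0 + 1·2, 3 + 0·2)
  = (3 - 14, 0 + 2, 3 + 0)
  = (-11, 2, 3)

(-11, 2, 3)


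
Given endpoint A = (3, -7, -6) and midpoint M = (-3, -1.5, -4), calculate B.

B = 2M - A
  = (2·(-3) - 3, 2·(-1.5) - (-7), 2·(-4) - (-6))
  = (-6 - 3, -3 + 7, -8 + 6)
  = (-9, 4, -2)

(-9, 4, -2)


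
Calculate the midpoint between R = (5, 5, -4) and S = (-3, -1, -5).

M = ((x₁+x₂)/2, (y₁+y₂)/2, (z₁+z₂)/2)
  = ((5 - 3)/2, (5 - 1)/2, (-4 - 5)/2)
  = (2/2, 4/2, -9/2)
  = (1, 2, -4.5)

(1, 2, -4.5)


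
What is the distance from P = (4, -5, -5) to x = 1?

distance = |a·x₀ + b·y₀ + c·z₀ - d| / √(a² + b² + c²)
  = |1·4 + 0·(-5) + 0·(-5) - 1| / √(1² + 0² + 0²)
  = |4 + 0 + 0 - 1| / √(1 + 0 + 0)
  = |3| / √1
  = 3 / 1
  ≈ 3

3


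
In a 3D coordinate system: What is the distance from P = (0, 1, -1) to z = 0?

distance = |a·x₀ + b·y₀ + c·z₀ - d| / √(a² + b² + c²)
  = |0·0 + 0·1 + 1·(-1) - 0| / √(0² + 0² + 1²)
  = |0 + 0 - 1 + 0| / √(0 + 0 + 1)
  = |-1| / √1
  = 1 / 1
  ≈ 1

1


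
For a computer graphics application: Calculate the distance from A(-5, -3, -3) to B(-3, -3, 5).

d = √[(x₂-x₁)² + (y₂-y₁)² + (z₂-z₁)²]
  = √[2² + 0² + 8²]
  = √[4 + 0 + 64]
  = √68
  ≈ 8.246

8.246


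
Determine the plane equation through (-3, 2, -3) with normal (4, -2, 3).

The plane through P with normal n = (a, b, c) satisfies n·(r - P) = 0,
i.e. ax + by + cz = a·x₀ + b·y₀ + c·z₀.
d = 4·(-3) + (-2)·2 + 3·(-3)
  = -12 - 4 - 9
  = -25
Equation: 4x - 2y + 3z = -25

4x - 2y + 3z = -25


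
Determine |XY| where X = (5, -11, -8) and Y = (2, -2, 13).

d = √[(x₂-x₁)² + (y₂-y₁)² + (z₂-z₁)²]
  = √[(-3)² + 9² + 21²]
  = √[9 + 81 + 441]
  = √531
  ≈ 23.04

23.04


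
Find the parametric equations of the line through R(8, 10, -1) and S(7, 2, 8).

Direction vector d = S - R = (7 - 8, 2 - 10, 8 + 1) = (-1, -8, 9)
Parametric form r = R + t·d:
x = 8 - t, y = 10 - 8t, z = -1 + 9t

x = 8 - t, y = 10 - 8t, z = -1 + 9t


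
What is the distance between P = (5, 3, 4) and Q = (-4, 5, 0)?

d = √[(x₂-x₁)² + (y₂-y₁)² + (z₂-z₁)²]
  = √[(-9)² + 2² + (-4)²]
  = √[81 + 4 + 16]
  = √101
  ≈ 10.05

10.05


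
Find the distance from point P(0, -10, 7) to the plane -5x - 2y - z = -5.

distance = |a·x₀ + b·y₀ + c·z₀ - d| / √(a² + b² + c²)
  = |(-5)·0 + (-2)·(-10) + (-1)·7 - (-5)| / √((-5)² + (-2)² + (-1)²)
  = |0 + 20 - 7 + 5| / √(25 + 4 + 1)
  = |18| / √30
  = 18 / 5.477
  ≈ 3.286

3.286


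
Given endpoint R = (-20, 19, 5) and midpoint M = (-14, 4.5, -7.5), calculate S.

S = 2M - R
  = (2·(-14) - (-20), 2·4.5 - 19, 2·(-7.5) - 5)
  = (-28 + 20, 9 - 19, -15 - 5)
  = (-8, -10, -20)

(-8, -10, -20)


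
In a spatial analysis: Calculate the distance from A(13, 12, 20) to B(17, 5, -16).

d = √[(x₂-x₁)² + (y₂-y₁)² + (z₂-z₁)²]
  = √[4² + (-7)² + (-36)²]
  = √[16 + 49 + 1296]
  = √1361
  ≈ 36.89

36.89


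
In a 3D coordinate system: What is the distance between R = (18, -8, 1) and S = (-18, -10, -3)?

d = √[(x₂-x₁)² + (y₂-y₁)² + (z₂-z₁)²]
  = √[(-36)² + (-2)² + (-4)²]
  = √[1296 + 4 + 16]
  = √1316
  ≈ 36.28

36.28


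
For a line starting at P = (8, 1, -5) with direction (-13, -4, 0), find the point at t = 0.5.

P(t) = P + t·d
  = (8 + (-13)·0.5, 1 + (-4)·0.5, -5 + 0·0.5)
  = (8 - 6.5, 1 - 2, -5 + 0)
  = (1.5, -1, -5)

(1.5, -1, -5)


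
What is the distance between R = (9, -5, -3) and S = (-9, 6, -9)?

d = √[(x₂-x₁)² + (y₂-y₁)² + (z₂-z₁)²]
  = √[(-18)² + 11² + (-6)²]
  = √[324 + 121 + 36]
  = √481
  ≈ 21.93

21.93


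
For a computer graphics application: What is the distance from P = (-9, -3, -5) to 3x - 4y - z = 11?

distance = |a·x₀ + b·y₀ + c·z₀ - d| / √(a² + b² + c²)
  = |3·(-9) + (-4)·(-3) + (-1)·(-5) - 11| / √(3² + (-4)² + (-1)²)
  = |-27 + 12 + 5 - 11| / √(9 + 16 + 1)
  = |-21| / √26
  = 21 / 5.099
  ≈ 4.118

4.118


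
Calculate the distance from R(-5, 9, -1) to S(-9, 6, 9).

d = √[(x₂-x₁)² + (y₂-y₁)² + (z₂-z₁)²]
  = √[(-4)² + (-3)² + 10²]
  = √[16 + 9 + 100]
  = √125
  ≈ 11.18

11.18


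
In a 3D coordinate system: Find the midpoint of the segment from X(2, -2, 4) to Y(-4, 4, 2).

M = ((x₁+x₂)/2, (y₁+y₂)/2, (z₁+z₂)/2)
  = ((2 - 4)/2, (-2 + 4)/2, (4 + 2)/2)
  = (-2/2, 2/2, 6/2)
  = (-1, 1, 3)

(-1, 1, 3)


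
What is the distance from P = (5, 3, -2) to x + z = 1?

distance = |a·x₀ + b·y₀ + c·z₀ - d| / √(a² + b² + c²)
  = |1·5 + 0·3 + 1·(-2) - 1| / √(1² + 0² + 1²)
  = |5 + 0 - 2 - 1| / √(1 + 0 + 1)
  = |2| / √2
  = 2 / 1.414
  ≈ 1.414

1.414


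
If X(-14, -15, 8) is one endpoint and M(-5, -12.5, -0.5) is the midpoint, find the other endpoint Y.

Y = 2M - X
  = (2·(-5) - (-14), 2·(-12.5) - (-15), 2·(-0.5) - 8)
  = (-10 + 14, -25 + 15, -1 - 8)
  = (4, -10, -9)

(4, -10, -9)


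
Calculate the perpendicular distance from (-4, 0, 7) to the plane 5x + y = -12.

distance = |a·x₀ + b·y₀ + c·z₀ - d| / √(a² + b² + c²)
  = |5·(-4) + 1·0 + 0·7 - (-12)| / √(5² + 1² + 0²)
  = |-20 + 0 + 0 + 12| / √(25 + 1 + 0)
  = |-8| / √26
  = 8 / 5.099
  ≈ 1.569

1.569


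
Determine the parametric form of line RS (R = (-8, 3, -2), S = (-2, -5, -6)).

Direction vector d = S - R = (-2 + 8, -5 - 3, -6 + 2) = (6, -8, -4)
Parametric form r = R + t·d:
x = -8 + 6t, y = 3 - 8t, z = -2 - 4t

x = -8 + 6t, y = 3 - 8t, z = -2 - 4t


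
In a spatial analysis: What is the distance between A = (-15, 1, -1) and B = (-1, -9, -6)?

d = √[(x₂-x₁)² + (y₂-y₁)² + (z₂-z₁)²]
  = √[14² + (-10)² + (-5)²]
  = √[196 + 100 + 25]
  = √321
  ≈ 17.92

17.92


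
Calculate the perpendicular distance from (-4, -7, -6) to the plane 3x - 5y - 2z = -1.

distance = |a·x₀ + b·y₀ + c·z₀ - d| / √(a² + b² + c²)
  = |3·(-4) + (-5)·(-7) + (-2)·(-6) - (-1)| / √(3² + (-5)² + (-2)²)
  = |-12 + 35 + 12 + 1| / √(9 + 25 + 4)
  = |36| / √38
  = 36 / 6.164
  ≈ 5.84

5.84


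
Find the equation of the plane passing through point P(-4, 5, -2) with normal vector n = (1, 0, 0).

The plane through P with normal n = (a, b, c) satisfies n·(r - P) = 0,
i.e. ax + by + cz = a·x₀ + b·y₀ + c·z₀.
d = 1·(-4) + 0·5 + 0·(-2)
  = -4 + 0 + 0
  = -4
Equation: x = -4

x = -4


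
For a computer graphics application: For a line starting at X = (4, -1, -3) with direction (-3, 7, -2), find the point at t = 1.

P(t) = X + t·d
  = (4 + (-3)·1, -1 + 7·1, -3 + (-2)·1)
  = (4 - 3, -1 + 7, -3 - 2)
  = (1, 6, -5)

(1, 6, -5)


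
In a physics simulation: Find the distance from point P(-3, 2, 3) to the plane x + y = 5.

distance = |a·x₀ + b·y₀ + c·z₀ - d| / √(a² + b² + c²)
  = |1·(-3) + 1·2 + 0·3 - 5| / √(1² + 1² + 0²)
  = |-3 + 2 + 0 - 5| / √(1 + 1 + 0)
  = |-6| / √2
  = 6 / 1.414
  ≈ 4.243

4.243


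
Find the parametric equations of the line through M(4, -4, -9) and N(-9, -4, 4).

Direction vector d = N - M = (-9 - 4, -4 + 4, 4 + 9) = (-13, 0, 13)
Parametric form r = M + t·d:
x = 4 - 13t, y = -4, z = -9 + 13t

x = 4 - 13t, y = -4, z = -9 + 13t


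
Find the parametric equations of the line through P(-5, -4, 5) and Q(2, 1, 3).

Direction vector d = Q - P = (2 + 5, 1 + 4, 3 - 5) = (7, 5, -2)
Parametric form r = P + t·d:
x = -5 + 7t, y = -4 + 5t, z = 5 - 2t

x = -5 + 7t, y = -4 + 5t, z = 5 - 2t


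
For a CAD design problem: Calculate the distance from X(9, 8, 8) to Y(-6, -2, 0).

d = √[(x₂-x₁)² + (y₂-y₁)² + (z₂-z₁)²]
  = √[(-15)² + (-10)² + (-8)²]
  = √[225 + 100 + 64]
  = √389
  ≈ 19.72

19.72


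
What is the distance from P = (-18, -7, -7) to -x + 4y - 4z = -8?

distance = |a·x₀ + b·y₀ + c·z₀ - d| / √(a² + b² + c²)
  = |(-1)·(-18) + 4·(-7) + (-4)·(-7) - (-8)| / √((-1)² + 4² + (-4)²)
  = |18 - 28 + 28 + 8| / √(1 + 16 + 16)
  = |26| / √33
  = 26 / 5.745
  ≈ 4.526

4.526


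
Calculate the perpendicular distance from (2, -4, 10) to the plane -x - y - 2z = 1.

distance = |a·x₀ + b·y₀ + c·z₀ - d| / √(a² + b² + c²)
  = |(-1)·2 + (-1)·(-4) + (-2)·10 - 1| / √((-1)² + (-1)² + (-2)²)
  = |-2 + 4 - 20 - 1| / √(1 + 1 + 4)
  = |-19| / √6
  = 19 / 2.449
  ≈ 7.757

7.757


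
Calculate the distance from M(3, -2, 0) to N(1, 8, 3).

d = √[(x₂-x₁)² + (y₂-y₁)² + (z₂-z₁)²]
  = √[(-2)² + 10² + 3²]
  = √[4 + 100 + 9]
  = √113
  ≈ 10.63

10.63


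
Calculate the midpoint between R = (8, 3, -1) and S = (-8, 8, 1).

M = ((x₁+x₂)/2, (y₁+y₂)/2, (z₁+z₂)/2)
  = ((8 - 8)/2, (3 + 8)/2, (-1 + 1)/2)
  = (0/2, 11/2, 0/2)
  = (0, 5.5, 0)

(0, 5.5, 0)


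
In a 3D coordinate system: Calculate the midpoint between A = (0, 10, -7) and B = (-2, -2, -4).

M = ((x₁+x₂)/2, (y₁+y₂)/2, (z₁+z₂)/2)
  = ((0 - 2)/2, (10 - 2)/2, (-7 - 4)/2)
  = (-2/2, 8/2, -11/2)
  = (-1, 4, -5.5)

(-1, 4, -5.5)


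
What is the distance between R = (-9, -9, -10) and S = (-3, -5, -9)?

d = √[(x₂-x₁)² + (y₂-y₁)² + (z₂-z₁)²]
  = √[6² + 4² + 1²]
  = √[36 + 16 + 1]
  = √53
  ≈ 7.28

7.28
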